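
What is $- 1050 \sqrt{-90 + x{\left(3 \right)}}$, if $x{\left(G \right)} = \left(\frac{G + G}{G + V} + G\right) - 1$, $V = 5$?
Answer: $- 525 i \sqrt{349} \approx - 9807.8 i$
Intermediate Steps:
$x{\left(G \right)} = -1 + G + \frac{2 G}{5 + G}$ ($x{\left(G \right)} = \left(\frac{G + G}{G + 5} + G\right) - 1 = \left(\frac{2 G}{5 + G} + G\right) - 1 = \left(G + \frac{2 G}{5 + G}\right) - 1 = -1 + G + \frac{2 G}{5 + G}$)
$- 1050 \sqrt{-90 + x{\left(3 \right)}} = - 1050 \sqrt{-90 + \frac{-5 + 3^{2} + 6 \cdot 3}{5 + 3}} = - 1050 \sqrt{-90 + \frac{-5 + 9 + 18}{8}} = - 1050 \sqrt{-90 + \frac{1}{8} \cdot 22} = - 1050 \sqrt{-90 + \frac{11}{4}} = - 1050 \sqrt{- \frac{349}{4}} = - 1050 \frac{i \sqrt{349}}{2} = - 525 i \sqrt{349}$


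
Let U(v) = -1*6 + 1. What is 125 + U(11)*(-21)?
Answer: 230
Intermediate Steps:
U(v) = -5 (U(v) = -6 + 1 = -5)
125 + U(11)*(-21) = 125 - 5*(-21) = 125 + 105 = 230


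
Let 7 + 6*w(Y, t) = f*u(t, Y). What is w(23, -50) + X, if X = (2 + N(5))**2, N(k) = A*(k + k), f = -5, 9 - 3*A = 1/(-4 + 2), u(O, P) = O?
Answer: 21131/18 ≈ 1173.9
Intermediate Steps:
A = 19/6 (A = 3 - 1/(3*(-4 + 2)) = 3 - 1/3/(-2) = 3 - 1/3*(-1/2) = 3 + 1/6 = 19/6 ≈ 3.1667)
N(k) = 19*k/3 (N(k) = 19*(k + k)/6 = 19*(2*k)/6 = 19*k/3)
w(Y, t) = -7/6 - 5*t/6 (w(Y, t) = -7/6 + (-5*t)/6 = -7/6 - 5*t/6)
X = 10201/9 (X = (2 + (19/3)*5)**2 = (2 + 95/3)**2 = (101/3)**2 = 10201/9 ≈ 1133.4)
w(23, -50) + X = (-7/6 - 5/6*(-50)) + 10201/9 = (-7/6 + 125/3) + 10201/9 = 81/2 + 10201/9 = 21131/18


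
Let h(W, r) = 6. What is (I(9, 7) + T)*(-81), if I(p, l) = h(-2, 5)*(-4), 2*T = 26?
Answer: 891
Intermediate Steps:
T = 13 (T = (½)*26 = 13)
I(p, l) = -24 (I(p, l) = 6*(-4) = -24)
(I(9, 7) + T)*(-81) = (-24 + 13)*(-81) = -11*(-81) = 891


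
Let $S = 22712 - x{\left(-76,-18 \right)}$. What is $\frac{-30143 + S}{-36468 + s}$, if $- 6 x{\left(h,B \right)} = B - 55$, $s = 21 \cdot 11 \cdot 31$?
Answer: $\frac{44659}{175842} \approx 0.25397$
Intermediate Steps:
$s = 7161$ ($s = 231 \cdot 31 = 7161$)
$x{\left(h,B \right)} = \frac{55}{6} - \frac{B}{6}$ ($x{\left(h,B \right)} = - \frac{B - 55}{6} = - \frac{-55 + B}{6} = \frac{55}{6} - \frac{B}{6}$)
$S = \frac{136199}{6}$ ($S = 22712 - \left(\frac{55}{6} - -3\right) = 22712 - \left(\frac{55}{6} + 3\right) = 22712 - \frac{73}{6} = \frac{136199}{6} \approx 22700.0$)
$\frac{-30143 + S}{-36468 + s} = \frac{-30143 + \frac{136199}{6}}{-36468 + 7161} = - \frac{44659}{6 \left(-29307\right)} = \left(- \frac{44659}{6}\right) \left(- \frac{1}{29307}\right) = \frac{44659}{175842}$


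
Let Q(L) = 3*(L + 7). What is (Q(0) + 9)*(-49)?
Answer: -1470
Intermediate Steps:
Q(L) = 21 + 3*L (Q(L) = 3*(7 + L) = 21 + 3*L)
(Q(0) + 9)*(-49) = ((21 + 3*0) + 9)*(-49) = ((21 + 0) + 9)*(-49) = (21 + 9)*(-49) = 30*(-49) = -1470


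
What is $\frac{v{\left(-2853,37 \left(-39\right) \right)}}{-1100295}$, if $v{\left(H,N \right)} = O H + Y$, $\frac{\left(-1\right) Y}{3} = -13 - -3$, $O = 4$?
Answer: $\frac{542}{52395} \approx 0.010345$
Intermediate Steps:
$Y = 30$ ($Y = - 3 \left(-13 - -3\right) = - 3 \left(-13 + 3\right) = \left(-3\right) \left(-10\right) = 30$)
$v{\left(H,N \right)} = 30 + 4 H$ ($v{\left(H,N \right)} = 4 H + 30 = 30 + 4 H$)
$\frac{v{\left(-2853,37 \left(-39\right) \right)}}{-1100295} = \frac{30 + 4 \left(-2853\right)}{-1100295} = \left(30 - 11412\right) \left(- \frac{1}{1100295}\right) = \left(-11382\right) \left(- \frac{1}{1100295}\right) = \frac{542}{52395}$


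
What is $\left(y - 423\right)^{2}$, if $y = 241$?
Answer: $33124$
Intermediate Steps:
$\left(y - 423\right)^{2} = \left(241 - 423\right)^{2} = \left(-182\right)^{2} = 33124$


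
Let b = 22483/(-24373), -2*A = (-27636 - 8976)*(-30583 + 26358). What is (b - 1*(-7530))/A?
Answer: -183506207/1885077283050 ≈ -9.7347e-5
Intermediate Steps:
A = -77342850 (A = -(-27636 - 8976)*(-30583 + 26358)/2 = -(-18306)*(-4225) = -½*154685700 = -77342850)
b = -22483/24373 (b = 22483*(-1/24373) = -22483/24373 ≈ -0.92245)
(b - 1*(-7530))/A = (-22483/24373 - 1*(-7530))/(-77342850) = (-22483/24373 + 7530)*(-1/77342850) = (183506207/24373)*(-1/77342850) = -183506207/1885077283050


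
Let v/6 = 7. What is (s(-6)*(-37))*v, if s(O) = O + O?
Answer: 18648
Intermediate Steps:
s(O) = 2*O
v = 42 (v = 6*7 = 42)
(s(-6)*(-37))*v = ((2*(-6))*(-37))*42 = -12*(-37)*42 = 444*42 = 18648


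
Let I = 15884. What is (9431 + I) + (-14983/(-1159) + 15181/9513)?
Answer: 279272356663/11025567 ≈ 25330.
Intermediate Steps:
(9431 + I) + (-14983/(-1159) + 15181/9513) = (9431 + 15884) + (-14983/(-1159) + 15181/9513) = 25315 + (-14983*(-1/1159) + 15181*(1/9513)) = 25315 + (14983/1159 + 15181/9513) = 25315 + 160128058/11025567 = 279272356663/11025567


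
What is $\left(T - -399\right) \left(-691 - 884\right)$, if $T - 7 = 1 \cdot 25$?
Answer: $-678825$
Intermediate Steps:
$T = 32$ ($T = 7 + 1 \cdot 25 = 7 + 25 = 32$)
$\left(T - -399\right) \left(-691 - 884\right) = \left(32 - -399\right) \left(-691 - 884\right) = \left(32 + 399\right) \left(-1575\right) = 431 \left(-1575\right) = -678825$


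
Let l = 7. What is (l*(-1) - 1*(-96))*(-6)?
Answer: -534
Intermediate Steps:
(l*(-1) - 1*(-96))*(-6) = (7*(-1) - 1*(-96))*(-6) = (-7 + 96)*(-6) = 89*(-6) = -534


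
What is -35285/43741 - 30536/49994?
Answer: -1549856733/1093393777 ≈ -1.4175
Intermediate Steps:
-35285/43741 - 30536/49994 = -35285*1/43741 - 30536*1/49994 = -35285/43741 - 15268/24997 = -1549856733/1093393777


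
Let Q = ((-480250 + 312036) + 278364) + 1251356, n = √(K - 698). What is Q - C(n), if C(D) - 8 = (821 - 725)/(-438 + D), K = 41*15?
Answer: 261308268694/191927 + 96*I*√83/191927 ≈ 1.3615e+6 + 0.0045569*I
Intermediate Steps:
K = 615
n = I*√83 (n = √(615 - 698) = √(-83) = I*√83 ≈ 9.1104*I)
C(D) = 8 + 96/(-438 + D) (C(D) = 8 + (821 - 725)/(-438 + D) = 8 + 96/(-438 + D))
Q = 1361506 (Q = (-168214 + 278364) + 1251356 = 110150 + 1251356 = 1361506)
Q - C(n) = 1361506 - 8*(-426 + I*√83)/(-438 + I*√83)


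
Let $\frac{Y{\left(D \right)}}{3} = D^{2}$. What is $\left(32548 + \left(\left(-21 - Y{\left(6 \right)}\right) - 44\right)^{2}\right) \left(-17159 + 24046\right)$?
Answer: $430279099$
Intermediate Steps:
$Y{\left(D \right)} = 3 D^{2}$
$\left(32548 + \left(\left(-21 - Y{\left(6 \right)}\right) - 44\right)^{2}\right) \left(-17159 + 24046\right) = \left(32548 + \left(\left(-21 - 3 \cdot 6^{2}\right) - 44\right)^{2}\right) \left(-17159 + 24046\right) = \left(32548 + \left(\left(-21 - 3 \cdot 36\right) - 44\right)^{2}\right) 6887 = \left(32548 + \left(\left(-21 - 108\right) - 44\right)^{2}\right) 6887 = \left(32548 + \left(-129 - 44\right)^{2}\right) 6887 = \left(32548 + \left(-173\right)^{2}\right) 6887 = \left(32548 + 29929\right) 6887 = 62477 \cdot 6887 = 430279099$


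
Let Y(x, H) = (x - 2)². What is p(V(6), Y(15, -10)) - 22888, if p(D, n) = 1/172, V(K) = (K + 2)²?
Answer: -3936735/172 ≈ -22888.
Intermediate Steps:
Y(x, H) = (-2 + x)²
V(K) = (2 + K)²
p(D, n) = 1/172
p(V(6), Y(15, -10)) - 22888 = 1/172 - 22888 = -3936735/172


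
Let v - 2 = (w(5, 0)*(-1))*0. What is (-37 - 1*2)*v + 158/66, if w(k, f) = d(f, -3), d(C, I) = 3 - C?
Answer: -2495/33 ≈ -75.606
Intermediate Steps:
w(k, f) = 3 - f
v = 2 (v = 2 + ((3 - 1*0)*(-1))*0 = 2 + ((3 + 0)*(-1))*0 = 2 + (3*(-1))*0 = 2 - 3*0 = 2 + 0 = 2)
(-37 - 1*2)*v + 158/66 = (-37 - 1*2)*2 + 158/66 = (-37 - 2)*2 + 158*(1/66) = -39*2 + 79/33 = -78 + 79/33 = -2495/33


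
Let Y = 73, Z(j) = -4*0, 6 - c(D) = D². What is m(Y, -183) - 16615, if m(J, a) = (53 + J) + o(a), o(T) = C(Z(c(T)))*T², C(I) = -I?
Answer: -16489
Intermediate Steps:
c(D) = 6 - D²
Z(j) = 0
o(T) = 0 (o(T) = (-1*0)*T² = 0*T² = 0)
m(J, a) = 53 + J (m(J, a) = (53 + J) + 0 = 53 + J)
m(Y, -183) - 16615 = (53 + 73) - 16615 = 126 - 16615 = -16489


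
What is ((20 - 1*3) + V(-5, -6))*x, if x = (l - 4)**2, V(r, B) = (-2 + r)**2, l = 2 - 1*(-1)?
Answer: 66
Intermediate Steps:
l = 3 (l = 2 + 1 = 3)
x = 1 (x = (3 - 4)**2 = (-1)**2 = 1)
((20 - 1*3) + V(-5, -6))*x = ((20 - 1*3) + (-2 - 5)**2)*1 = ((20 - 3) + (-7)**2)*1 = (17 + 49)*1 = 66*1 = 66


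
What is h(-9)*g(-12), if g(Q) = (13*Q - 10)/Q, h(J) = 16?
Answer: 664/3 ≈ 221.33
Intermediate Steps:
g(Q) = (-10 + 13*Q)/Q
h(-9)*g(-12) = 16*(13 - 10/(-12)) = 16*(13 - 10*(-1/12)) = 16*(13 + ⅚) = 16*(83/6) = 664/3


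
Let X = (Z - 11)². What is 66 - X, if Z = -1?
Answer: -78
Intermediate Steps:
X = 144 (X = (-1 - 11)² = (-12)² = 144)
66 - X = 66 - 1*144 = 66 - 144 = -78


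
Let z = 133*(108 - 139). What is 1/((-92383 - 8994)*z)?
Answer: 1/417977371 ≈ 2.3925e-9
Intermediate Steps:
z = -4123 (z = 133*(-31) = -4123)
1/((-92383 - 8994)*z) = 1/(-92383 - 8994*(-4123)) = -1/4123/(-101377) = -1/101377*(-1/4123) = 1/417977371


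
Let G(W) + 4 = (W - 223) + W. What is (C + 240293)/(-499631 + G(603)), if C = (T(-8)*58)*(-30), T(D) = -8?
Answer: -254213/498652 ≈ -0.50980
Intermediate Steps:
G(W) = -227 + 2*W (G(W) = -4 + ((W - 223) + W) = -4 + ((-223 + W) + W) = -4 + (-223 + 2*W) = -227 + 2*W)
C = 13920 (C = -8*58*(-30) = -464*(-30) = 13920)
(C + 240293)/(-499631 + G(603)) = (13920 + 240293)/(-499631 + (-227 + 2*603)) = 254213/(-499631 + (-227 + 1206)) = 254213/(-499631 + 979) = 254213/(-498652) = 254213*(-1/498652) = -254213/498652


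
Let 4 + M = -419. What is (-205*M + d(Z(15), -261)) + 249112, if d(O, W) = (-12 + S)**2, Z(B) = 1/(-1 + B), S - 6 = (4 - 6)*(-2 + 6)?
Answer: 336023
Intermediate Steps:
S = -2 (S = 6 + (4 - 6)*(-2 + 6) = 6 - 2*4 = 6 - 8 = -2)
M = -423 (M = -4 - 419 = -423)
d(O, W) = 196 (d(O, W) = (-12 - 2)**2 = (-14)**2 = 196)
(-205*M + d(Z(15), -261)) + 249112 = (-205*(-423) + 196) + 249112 = (86715 + 196) + 249112 = 86911 + 249112 = 336023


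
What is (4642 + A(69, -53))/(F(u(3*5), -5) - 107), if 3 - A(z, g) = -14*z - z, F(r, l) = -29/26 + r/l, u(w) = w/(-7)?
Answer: -1033760/19599 ≈ -52.746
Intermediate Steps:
u(w) = -w/7 (u(w) = w*(-⅐) = -w/7)
F(r, l) = -29/26 + r/l (F(r, l) = -29*1/26 + r/l = -29/26 + r/l)
A(z, g) = 3 + 15*z (A(z, g) = 3 - (-14*z - z) = 3 - (-15)*z = 3 + 15*z)
(4642 + A(69, -53))/(F(u(3*5), -5) - 107) = (4642 + (3 + 15*69))/((-29/26 - 3*5/7/(-5)) - 107) = (4642 + (3 + 1035))/((-29/26 - ⅐*15*(-⅕)) - 107) = (4642 + 1038)/((-29/26 - 15/7*(-⅕)) - 107) = 5680/((-29/26 + 3/7) - 107) = 5680/(-125/182 - 107) = 5680/(-19599/182) = 5680*(-182/19599) = -1033760/19599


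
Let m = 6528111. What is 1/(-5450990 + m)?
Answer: 1/1077121 ≈ 9.2840e-7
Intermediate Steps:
1/(-5450990 + m) = 1/(-5450990 + 6528111) = 1/1077121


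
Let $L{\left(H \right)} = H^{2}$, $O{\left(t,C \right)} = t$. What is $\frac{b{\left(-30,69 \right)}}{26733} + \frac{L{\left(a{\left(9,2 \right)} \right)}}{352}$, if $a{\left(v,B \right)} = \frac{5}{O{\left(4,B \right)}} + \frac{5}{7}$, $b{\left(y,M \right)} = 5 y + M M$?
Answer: $\frac{5858683}{31937024} \approx 0.18344$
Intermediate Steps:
$b{\left(y,M \right)} = M^{2} + 5 y$ ($b{\left(y,M \right)} = 5 y + M^{2} = M^{2} + 5 y$)
$a{\left(v,B \right)} = \frac{55}{28}$ ($a{\left(v,B \right)} = \frac{5}{4} + \frac{5}{7} = \frac{55}{28}$)
$\frac{b{\left(-30,69 \right)}}{26733} + \frac{L{\left(a{\left(9,2 \right)} \right)}}{352} = \frac{69^{2} + 5 \left(-30\right)}{26733} + \frac{\left(\frac{55}{28}\right)^{2}}{352} = \left(4761 - 150\right) \frac{1}{26733} + \frac{3025}{784} \cdot \frac{1}{352} = 4611 \cdot \frac{1}{26733} + \frac{275}{25088} = \frac{1537}{8911} + \frac{275}{25088} = \frac{5858683}{31937024}$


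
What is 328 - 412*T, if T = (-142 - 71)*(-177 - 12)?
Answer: -16585556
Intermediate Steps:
T = 40257 (T = -213*(-189) = 40257)
328 - 412*T = 328 - 412*40257 = 328 - 16585884 = -16585556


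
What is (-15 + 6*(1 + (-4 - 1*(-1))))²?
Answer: 729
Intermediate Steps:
(-15 + 6*(1 + (-4 - 1*(-1))))² = (-15 + 6*(1 + (-4 + 1)))² = (-15 + 6*(1 - 3))² = (-15 + 6*(-2))² = (-15 - 12)² = (-27)² = 729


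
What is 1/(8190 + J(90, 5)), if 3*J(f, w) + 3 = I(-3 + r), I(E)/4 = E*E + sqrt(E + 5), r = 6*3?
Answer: 76401/648567769 - 24*sqrt(5)/648567769 ≈ 0.00011772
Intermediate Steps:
r = 18
I(E) = 4*E**2 + 4*sqrt(5 + E) (I(E) = 4*(E*E + sqrt(E + 5)) = 4*(E**2 + sqrt(5 + E)) = 4*E**2 + 4*sqrt(5 + E))
J(f, w) = 299 + 8*sqrt(5)/3 (J(f, w) = -1 + (4*(-3 + 18)**2 + 4*sqrt(5 + (-3 + 18)))/3 = -1 + (4*15**2 + 4*sqrt(5 + 15))/3 = -1 + (4*225 + 4*sqrt(20))/3 = -1 + (900 + 4*(2*sqrt(5)))/3 = -1 + (900 + 8*sqrt(5))/3 = -1 + (300 + 8*sqrt(5)/3) = 299 + 8*sqrt(5)/3)
1/(8190 + J(90, 5)) = 1/(8190 + (299 + 8*sqrt(5)/3)) = 1/(8489 + 8*sqrt(5)/3)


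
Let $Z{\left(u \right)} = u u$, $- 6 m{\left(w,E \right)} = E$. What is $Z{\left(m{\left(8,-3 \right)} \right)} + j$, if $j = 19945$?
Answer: $\frac{79781}{4} \approx 19945.0$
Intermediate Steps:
$m{\left(w,E \right)} = - \frac{E}{6}$
$Z{\left(u \right)} = u^{2}$
$Z{\left(m{\left(8,-3 \right)} \right)} + j = \left(\left(- \frac{1}{6}\right) \left(-3\right)\right)^{2} + 19945 = \left(\frac{1}{2}\right)^{2} + 19945 = \frac{1}{4} + 19945 = \frac{79781}{4}$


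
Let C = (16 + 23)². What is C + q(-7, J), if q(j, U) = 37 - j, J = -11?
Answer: 1565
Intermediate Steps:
C = 1521 (C = 39² = 1521)
C + q(-7, J) = 1521 + (37 - 1*(-7)) = 1521 + (37 + 7) = 1521 + 44 = 1565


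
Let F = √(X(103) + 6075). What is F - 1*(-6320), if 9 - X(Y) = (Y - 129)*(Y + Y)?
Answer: 6320 + 4*√715 ≈ 6427.0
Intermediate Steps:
X(Y) = 9 - 2*Y*(-129 + Y) (X(Y) = 9 - (Y - 129)*(Y + Y) = 9 - (-129 + Y)*2*Y = 9 - 2*Y*(-129 + Y))
F = 4*√715 (F = √((9 - 2*103² + 258*103) + 6075) = √((9 - 2*10609 + 26574) + 6075) = √((9 - 21218 + 26574) + 6075) = √(5365 + 6075) = √11440 = 4*√715 ≈ 106.96)
F - 1*(-6320) = 4*√715 - 1*(-6320) = 4*√715 + 6320 = 6320 + 4*√715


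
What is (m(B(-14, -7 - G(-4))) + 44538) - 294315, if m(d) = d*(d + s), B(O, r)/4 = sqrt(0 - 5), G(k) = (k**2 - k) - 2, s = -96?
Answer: -249857 - 384*I*sqrt(5) ≈ -2.4986e+5 - 858.65*I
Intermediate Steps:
G(k) = -2 + k**2 - k
B(O, r) = 4*I*sqrt(5) (B(O, r) = 4*sqrt(0 - 5) = 4*sqrt(-5) = 4*(I*sqrt(5)) = 4*I*sqrt(5))
m(d) = d*(-96 + d) (m(d) = d*(d - 96) = d*(-96 + d))
(m(B(-14, -7 - G(-4))) + 44538) - 294315 = ((4*I*sqrt(5))*(-96 + 4*I*sqrt(5)) + 44538) - 294315 = (4*I*sqrt(5)*(-96 + 4*I*sqrt(5)) + 44538) - 294315 = (44538 + 4*I*sqrt(5)*(-96 + 4*I*sqrt(5))) - 294315 = -249777 + 4*I*sqrt(5)*(-96 + 4*I*sqrt(5))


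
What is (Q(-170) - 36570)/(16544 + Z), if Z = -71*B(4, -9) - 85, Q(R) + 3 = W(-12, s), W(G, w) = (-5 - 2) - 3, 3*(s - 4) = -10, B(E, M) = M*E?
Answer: -36583/19015 ≈ -1.9239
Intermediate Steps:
B(E, M) = E*M
s = ⅔ (s = 4 + (⅓)*(-10) = 4 - 10/3 = ⅔ ≈ 0.66667)
W(G, w) = -10 (W(G, w) = -7 - 3 = -10)
Q(R) = -13 (Q(R) = -3 - 10 = -13)
Z = 2471 (Z = -284*(-9) - 85 = -71*(-36) - 85 = 2556 - 85 = 2471)
(Q(-170) - 36570)/(16544 + Z) = (-13 - 36570)/(16544 + 2471) = -36583/19015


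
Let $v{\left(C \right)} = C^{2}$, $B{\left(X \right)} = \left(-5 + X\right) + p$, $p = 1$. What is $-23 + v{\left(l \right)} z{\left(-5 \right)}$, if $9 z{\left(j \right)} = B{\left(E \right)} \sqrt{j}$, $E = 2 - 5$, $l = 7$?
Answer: $-23 - \frac{343 i \sqrt{5}}{9} \approx -23.0 - 85.219 i$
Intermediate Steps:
$E = -3$ ($E = 2 - 5 = -3$)
$B{\left(X \right)} = -4 + X$ ($B{\left(X \right)} = \left(-5 + X\right) + 1 = -4 + X$)
$z{\left(j \right)} = - \frac{7 \sqrt{j}}{9}$ ($z{\left(j \right)} = \frac{\left(-4 - 3\right) \sqrt{j}}{9} = \frac{\left(-7\right) \sqrt{j}}{9} = - \frac{7 \sqrt{j}}{9}$)
$-23 + v{\left(l \right)} z{\left(-5 \right)} = -23 + 7^{2} \left(- \frac{7 \sqrt{-5}}{9}\right) = -23 + 49 \left(- \frac{7 i \sqrt{5}}{9}\right) = -23 - \frac{343 i \sqrt{5}}{9}$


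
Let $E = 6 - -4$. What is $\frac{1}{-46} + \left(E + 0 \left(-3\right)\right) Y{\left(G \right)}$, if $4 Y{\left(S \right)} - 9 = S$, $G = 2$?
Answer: $\frac{632}{23} \approx 27.478$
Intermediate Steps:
$Y{\left(S \right)} = \frac{9}{4} + \frac{S}{4}$
$E = 10$ ($E = 6 + 4 = 10$)
$\frac{1}{-46} + \left(E + 0 \left(-3\right)\right) Y{\left(G \right)} = \frac{1}{-46} + \left(10 + 0 \left(-3\right)\right) \left(\frac{9}{4} + \frac{1}{4} \cdot 2\right) = - \frac{1}{46} + \left(10 + 0\right) \left(\frac{9}{4} + \frac{1}{2}\right) = - \frac{1}{46} + 10 \cdot \frac{11}{4} = - \frac{1}{46} + \frac{55}{2} = \frac{632}{23}$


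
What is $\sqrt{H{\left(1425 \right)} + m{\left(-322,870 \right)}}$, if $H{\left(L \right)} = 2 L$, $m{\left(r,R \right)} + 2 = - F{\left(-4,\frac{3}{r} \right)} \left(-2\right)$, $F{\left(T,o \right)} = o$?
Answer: $\frac{5 \sqrt{2952901}}{161} \approx 53.366$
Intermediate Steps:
$m{\left(r,R \right)} = -2 + \frac{6}{r}$ ($m{\left(r,R \right)} = -2 + - \frac{3}{r} \left(-2\right) = -2 + \frac{6}{r}$)
$\sqrt{H{\left(1425 \right)} + m{\left(-322,870 \right)}} = \sqrt{2 \cdot 1425 - \left(2 - \frac{6}{-322}\right)} = \sqrt{2850 + \left(-2 + 6 \left(- \frac{1}{322}\right)\right)} = \sqrt{2850 - \frac{325}{161}} = \sqrt{\frac{458525}{161}} = \frac{5 \sqrt{2952901}}{161}$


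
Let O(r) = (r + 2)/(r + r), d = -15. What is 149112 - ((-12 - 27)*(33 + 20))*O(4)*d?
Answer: 503433/4 ≈ 1.2586e+5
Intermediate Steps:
O(r) = (2 + r)/(2*r) (O(r) = (2 + r)/((2*r)) = (2 + r)*(1/(2*r)) = (2 + r)/(2*r))
149112 - ((-12 - 27)*(33 + 20))*O(4)*d = 149112 - ((-12 - 27)*(33 + 20))*((½)*(2 + 4)/4)*(-15) = 149112 - (-39*53)*((½)*(¼)*6)*(-15) = 149112 - (-2067*¾)*(-15) = 149112 - (-6201)*(-15)/4 = 149112 - 1*93015/4 = 149112 - 93015/4 = 503433/4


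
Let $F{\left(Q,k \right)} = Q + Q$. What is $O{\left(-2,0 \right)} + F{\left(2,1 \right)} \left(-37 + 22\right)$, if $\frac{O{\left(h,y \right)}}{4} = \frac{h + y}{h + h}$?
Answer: $-58$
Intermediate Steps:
$F{\left(Q,k \right)} = 2 Q$
$O{\left(h,y \right)} = \frac{2 \left(h + y\right)}{h}$ ($O{\left(h,y \right)} = 4 \frac{h + y}{h + h} = 4 \frac{h + y}{2 h} = \frac{2 \left(h + y\right)}{h}$)
$O{\left(-2,0 \right)} + F{\left(2,1 \right)} \left(-37 + 22\right) = \left(2 + 2 \cdot 0 \frac{1}{-2}\right) + 2 \cdot 2 \left(-37 + 22\right) = \left(2 + 2 \cdot 0 \left(- \frac{1}{2}\right)\right) + 4 \left(-15\right) = \left(2 + 0\right) - 60 = 2 - 60 = -58$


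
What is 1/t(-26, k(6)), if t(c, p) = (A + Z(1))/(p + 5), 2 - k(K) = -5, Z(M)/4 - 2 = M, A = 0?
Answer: 1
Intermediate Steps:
Z(M) = 8 + 4*M
k(K) = 7 (k(K) = 2 - 1*(-5) = 2 + 5 = 7)
t(c, p) = 12/(5 + p) (t(c, p) = (0 + (8 + 4*1))/(p + 5) = (0 + (8 + 4))/(5 + p) = (0 + 12)/(5 + p) = 12/(5 + p))
1/t(-26, k(6)) = 1/(12/(5 + 7)) = 1/(12/12) = 1/(12*(1/12)) = 1/1 = 1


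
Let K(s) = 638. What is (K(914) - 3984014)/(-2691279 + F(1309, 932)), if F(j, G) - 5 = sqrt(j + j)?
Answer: 5360178130512/3621477870229 + 1991688*sqrt(2618)/3621477870229 ≈ 1.4801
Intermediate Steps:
F(j, G) = 5 + sqrt(2)*sqrt(j) (F(j, G) = 5 + sqrt(j + j) = 5 + sqrt(2*j) = 5 + sqrt(2)*sqrt(j))
(K(914) - 3984014)/(-2691279 + F(1309, 932)) = (638 - 3984014)/(-2691279 + (5 + sqrt(2)*sqrt(1309))) = -3983376/(-2691279 + (5 + sqrt(2618))) = -3983376/(-2691274 + sqrt(2618))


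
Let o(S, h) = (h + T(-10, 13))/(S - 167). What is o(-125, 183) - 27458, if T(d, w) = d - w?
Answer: -2004474/73 ≈ -27459.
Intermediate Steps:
o(S, h) = (-23 + h)/(-167 + S) (o(S, h) = (h + (-10 - 1*13))/(S - 167) = (h + (-10 - 13))/(-167 + S) = (h - 23)/(-167 + S) = (-23 + h)/(-167 + S))
o(-125, 183) - 27458 = (-23 + 183)/(-167 - 125) - 27458 = 160/(-292) - 27458 = -1/292*160 - 27458 = -40/73 - 27458 = -2004474/73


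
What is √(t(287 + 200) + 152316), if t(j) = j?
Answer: √152803 ≈ 390.90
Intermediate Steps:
√(t(287 + 200) + 152316) = √((287 + 200) + 152316) = √(487 + 152316) = √152803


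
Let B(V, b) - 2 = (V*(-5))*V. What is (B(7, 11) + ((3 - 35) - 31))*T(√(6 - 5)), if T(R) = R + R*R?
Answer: -612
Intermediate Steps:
T(R) = R + R²
B(V, b) = 2 - 5*V² (B(V, b) = 2 + (V*(-5))*V = 2 + (-5*V)*V = 2 - 5*V²)
(B(7, 11) + ((3 - 35) - 31))*T(√(6 - 5)) = ((2 - 5*7²) + ((3 - 35) - 31))*(√(6 - 5)*(1 + √(6 - 5))) = ((2 - 5*49) + (-32 - 31))*(√1*(1 + √1)) = ((2 - 245) - 63)*(1*(1 + 1)) = (-243 - 63)*(1*2) = -306*2 = -612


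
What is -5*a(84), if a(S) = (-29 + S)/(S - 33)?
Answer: -275/51 ≈ -5.3922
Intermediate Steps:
a(S) = (-29 + S)/(-33 + S)
-5*a(84) = -5*(-29 + 84)/(-33 + 84) = -5*55/51 = -275/51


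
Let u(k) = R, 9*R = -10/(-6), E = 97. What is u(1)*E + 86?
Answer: 2807/27 ≈ 103.96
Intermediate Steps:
R = 5/27 (R = (-10/(-6))/9 = (-10*(-⅙))/9 = (⅑)*(5/3) = 5/27 ≈ 0.18519)
u(k) = 5/27
u(1)*E + 86 = (5/27)*97 + 86 = 485/27 + 86 = 2807/27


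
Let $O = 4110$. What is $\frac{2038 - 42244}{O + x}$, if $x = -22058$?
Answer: $\frac{20103}{8974} \approx 2.2401$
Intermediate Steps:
$\frac{2038 - 42244}{O + x} = \frac{2038 - 42244}{4110 - 22058} = - \frac{40206}{-17948} = \left(-40206\right) \left(- \frac{1}{17948}\right) = \frac{20103}{8974}$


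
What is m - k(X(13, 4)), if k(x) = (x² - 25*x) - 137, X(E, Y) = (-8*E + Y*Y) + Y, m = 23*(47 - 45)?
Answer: -8973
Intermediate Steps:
m = 46 (m = 23*2 = 46)
X(E, Y) = Y + Y² - 8*E (X(E, Y) = (-8*E + Y²) + Y = (Y² - 8*E) + Y = Y + Y² - 8*E)
k(x) = -137 + x² - 25*x
m - k(X(13, 4)) = 46 - (-137 + (4 + 4² - 8*13)² - 25*(4 + 4² - 8*13)) = 46 - (-137 + (4 + 16 - 104)² - 25*(4 + 16 - 104)) = 46 - (-137 + (-84)² - 25*(-84)) = 46 - (-137 + 7056 + 2100) = 46 - 1*9019 = 46 - 9019 = -8973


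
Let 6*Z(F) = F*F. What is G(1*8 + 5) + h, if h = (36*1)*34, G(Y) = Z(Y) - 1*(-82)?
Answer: 8005/6 ≈ 1334.2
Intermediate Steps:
Z(F) = F²/6 (Z(F) = (F*F)/6 = F²/6)
G(Y) = 82 + Y²/6 (G(Y) = Y²/6 - 1*(-82) = Y²/6 + 82 = 82 + Y²/6)
h = 1224 (h = 36*34 = 1224)
G(1*8 + 5) + h = (82 + (1*8 + 5)²/6) + 1224 = (82 + (8 + 5)²/6) + 1224 = (82 + (⅙)*13²) + 1224 = (82 + (⅙)*169) + 1224 = (82 + 169/6) + 1224 = 661/6 + 1224 = 8005/6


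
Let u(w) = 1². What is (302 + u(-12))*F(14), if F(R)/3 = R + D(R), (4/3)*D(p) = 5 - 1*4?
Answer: 53631/4 ≈ 13408.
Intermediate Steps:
D(p) = ¾ (D(p) = 3*(5 - 1*4)/4 = 3*(5 - 4)/4 = (¾)*1 = ¾)
u(w) = 1
F(R) = 9/4 + 3*R (F(R) = 3*(R + ¾) = 3*(¾ + R) = 9/4 + 3*R)
(302 + u(-12))*F(14) = (302 + 1)*(9/4 + 3*14) = 303*(9/4 + 42) = 303*(177/4) = 53631/4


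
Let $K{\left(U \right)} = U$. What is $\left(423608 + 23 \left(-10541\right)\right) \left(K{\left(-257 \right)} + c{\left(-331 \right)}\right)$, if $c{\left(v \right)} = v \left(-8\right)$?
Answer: $433165515$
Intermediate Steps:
$c{\left(v \right)} = - 8 v$
$\left(423608 + 23 \left(-10541\right)\right) \left(K{\left(-257 \right)} + c{\left(-331 \right)}\right) = \left(423608 + 23 \left(-10541\right)\right) \left(-257 - -2648\right) = \left(423608 - 242443\right) \left(-257 + 2648\right) = 181165 \cdot 2391 = 433165515$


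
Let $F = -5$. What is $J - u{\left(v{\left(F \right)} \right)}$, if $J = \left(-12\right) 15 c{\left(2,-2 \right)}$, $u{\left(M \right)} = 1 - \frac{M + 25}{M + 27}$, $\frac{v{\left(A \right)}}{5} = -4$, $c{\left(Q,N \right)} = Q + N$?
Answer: $- \frac{2}{7} \approx -0.28571$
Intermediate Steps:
$c{\left(Q,N \right)} = N + Q$
$v{\left(A \right)} = -20$ ($v{\left(A \right)} = 5 \left(-4\right) = -20$)
$u{\left(M \right)} = 1 - \frac{25 + M}{27 + M}$
$J = 0$ ($J = \left(-12\right) 15 \left(-2 + 2\right) = \left(-180\right) 0 = 0$)
$J - u{\left(v{\left(F \right)} \right)} = 0 - \frac{2}{27 - 20} = 0 - \frac{2}{7} = - \frac{2}{7}$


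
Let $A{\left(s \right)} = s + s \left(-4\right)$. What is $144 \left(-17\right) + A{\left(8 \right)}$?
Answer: $-2472$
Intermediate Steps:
$A{\left(s \right)} = - 3 s$ ($A{\left(s \right)} = s - 4 s = - 3 s$)
$144 \left(-17\right) + A{\left(8 \right)} = 144 \left(-17\right) - 24 = -2448 - 24 = -2472$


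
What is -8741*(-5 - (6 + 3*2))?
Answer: 148597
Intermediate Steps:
-8741*(-5 - (6 + 3*2)) = -8741*(-5 - (6 + 6)) = -8741*(-5 - 1*12) = -8741*(-5 - 12) = -8741*(-17) = 148597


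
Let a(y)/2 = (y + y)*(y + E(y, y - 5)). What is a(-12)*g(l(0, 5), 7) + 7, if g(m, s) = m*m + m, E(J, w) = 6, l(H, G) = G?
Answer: 8647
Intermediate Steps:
a(y) = 4*y*(6 + y) (a(y) = 2*((y + y)*(y + 6)) = 2*((2*y)*(6 + y)) = 2*(2*y*(6 + y)) = 4*y*(6 + y))
g(m, s) = m + m² (g(m, s) = m² + m = m + m²)
a(-12)*g(l(0, 5), 7) + 7 = (4*(-12)*(6 - 12))*(5*(1 + 5)) + 7 = (4*(-12)*(-6))*(5*6) + 7 = 288*30 + 7 = 8640 + 7 = 8647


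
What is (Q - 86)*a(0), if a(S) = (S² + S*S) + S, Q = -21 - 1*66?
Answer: 0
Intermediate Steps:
Q = -87 (Q = -21 - 66 = -87)
a(S) = S + 2*S² (a(S) = (S² + S²) + S = 2*S² + S = S + 2*S²)
(Q - 86)*a(0) = (-87 - 86)*(0*(1 + 2*0)) = -0*(1 + 0) = -0 = -173*0 = 0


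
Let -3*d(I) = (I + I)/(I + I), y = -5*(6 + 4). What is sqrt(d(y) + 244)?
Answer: sqrt(2193)/3 ≈ 15.610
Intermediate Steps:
y = -50 (y = -5*10 = -50)
d(I) = -1/3 (d(I) = -(I + I)/(3*(I + I)) = -2*I/(3*(2*I)) = -2*I*1/(2*I)/3 = -1/3*1 = -1/3)
sqrt(d(y) + 244) = sqrt(-1/3 + 244) = sqrt(731/3) = sqrt(2193)/3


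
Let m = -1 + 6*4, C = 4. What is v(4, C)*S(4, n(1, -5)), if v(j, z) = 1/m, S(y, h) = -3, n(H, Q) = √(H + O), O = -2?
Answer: -3/23 ≈ -0.13043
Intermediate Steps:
n(H, Q) = √(-2 + H) (n(H, Q) = √(H - 2) = √(-2 + H))
m = 23 (m = -1 + 24 = 23)
v(j, z) = 1/23
v(4, C)*S(4, n(1, -5)) = (1/23)*(-3) = -3/23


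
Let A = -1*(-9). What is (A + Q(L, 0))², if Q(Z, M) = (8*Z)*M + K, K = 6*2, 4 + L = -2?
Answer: 441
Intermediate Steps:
L = -6 (L = -4 - 2 = -6)
K = 12
Q(Z, M) = 12 + 8*M*Z (Q(Z, M) = (8*Z)*M + 12 = 8*M*Z + 12 = 12 + 8*M*Z)
A = 9
(A + Q(L, 0))² = (9 + (12 + 8*0*(-6)))² = (9 + (12 + 0))² = (9 + 12)² = 21² = 441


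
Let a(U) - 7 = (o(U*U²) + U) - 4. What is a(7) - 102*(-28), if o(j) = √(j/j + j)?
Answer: 2866 + 2*√86 ≈ 2884.5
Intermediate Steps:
o(j) = √(1 + j)
a(U) = 3 + U + √(1 + U³) (a(U) = 7 + ((√(1 + U*U²) + U) - 4) = 7 + ((√(1 + U³) + U) - 4) = 7 + ((U + √(1 + U³)) - 4) = 7 + (-4 + U + √(1 + U³)) = 3 + U + √(1 + U³))
a(7) - 102*(-28) = (3 + 7 + √(1 + 7³)) - 102*(-28) = (3 + 7 + √(1 + 343)) + 2856 = (3 + 7 + √344) + 2856 = (3 + 7 + 2*√86) + 2856 = (10 + 2*√86) + 2856 = 2866 + 2*√86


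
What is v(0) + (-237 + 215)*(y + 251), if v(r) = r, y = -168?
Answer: -1826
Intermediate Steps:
v(0) + (-237 + 215)*(y + 251) = 0 + (-237 + 215)*(-168 + 251) = 0 - 22*83 = 0 - 1826 = -1826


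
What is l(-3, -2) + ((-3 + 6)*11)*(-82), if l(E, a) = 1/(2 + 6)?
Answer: -21647/8 ≈ -2705.9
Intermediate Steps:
l(E, a) = ⅛ (l(E, a) = 1/8 = ⅛)
l(-3, -2) + ((-3 + 6)*11)*(-82) = ⅛ + ((-3 + 6)*11)*(-82) = ⅛ + (3*11)*(-82) = ⅛ + 33*(-82) = ⅛ - 2706 = -21647/8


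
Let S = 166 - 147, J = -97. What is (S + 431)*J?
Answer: -43650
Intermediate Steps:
S = 19
(S + 431)*J = (19 + 431)*(-97) = 450*(-97) = -43650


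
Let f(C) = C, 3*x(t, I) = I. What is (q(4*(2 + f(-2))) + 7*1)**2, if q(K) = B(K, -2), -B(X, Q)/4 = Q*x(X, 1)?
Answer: 841/9 ≈ 93.444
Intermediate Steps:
x(t, I) = I/3
B(X, Q) = -4*Q/3 (B(X, Q) = -4*Q*(1/3)*1 = -4*Q/3)
q(K) = 8/3 (q(K) = -4/3*(-2) = 8/3)
(q(4*(2 + f(-2))) + 7*1)**2 = (8/3 + 7*1)**2 = (8/3 + 7)**2 = (29/3)**2 = 841/9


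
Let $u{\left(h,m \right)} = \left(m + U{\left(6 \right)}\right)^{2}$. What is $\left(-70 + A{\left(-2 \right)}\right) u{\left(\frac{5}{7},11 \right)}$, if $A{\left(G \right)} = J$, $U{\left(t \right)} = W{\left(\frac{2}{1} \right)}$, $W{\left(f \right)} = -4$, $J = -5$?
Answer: $-3675$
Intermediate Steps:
$U{\left(t \right)} = -4$
$A{\left(G \right)} = -5$
$u{\left(h,m \right)} = \left(-4 + m\right)^{2}$ ($u{\left(h,m \right)} = \left(m - 4\right)^{2} = \left(-4 + m\right)^{2}$)
$\left(-70 + A{\left(-2 \right)}\right) u{\left(\frac{5}{7},11 \right)} = \left(-70 - 5\right) \left(-4 + 11\right)^{2} = - 75 \cdot 7^{2} = \left(-75\right) 49 = -3675$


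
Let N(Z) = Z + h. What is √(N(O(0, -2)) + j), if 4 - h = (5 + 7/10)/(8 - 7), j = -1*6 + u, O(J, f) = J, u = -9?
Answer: I*√1670/10 ≈ 4.0866*I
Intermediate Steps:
j = -15 (j = -1*6 - 9 = -6 - 9 = -15)
h = -17/10 (h = 4 - (5 + 7/10)/(8 - 7) = 4 - (5 + 7*(⅒))/1 = 4 - (5 + 7/10) = 4 - 57/10 = -17/10 ≈ -1.7000)
N(Z) = -17/10 + Z (N(Z) = Z - 17/10 = -17/10 + Z)
√(N(O(0, -2)) + j) = √((-17/10 + 0) - 15) = √(-17/10 - 15) = √(-167/10) = I*√1670/10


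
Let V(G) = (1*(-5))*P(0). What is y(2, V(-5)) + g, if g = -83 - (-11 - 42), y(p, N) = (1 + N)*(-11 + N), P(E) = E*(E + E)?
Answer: -41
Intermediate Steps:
P(E) = 2*E² (P(E) = E*(2*E) = 2*E²)
V(G) = 0 (V(G) = (1*(-5))*(2*0²) = -10*0 = -5*0 = 0)
g = -30 (g = -83 - 1*(-53) = -83 + 53 = -30)
y(2, V(-5)) + g = (-11 + 0² - 10*0) - 30 = (-11 + 0 + 0) - 30 = -11 - 30 = -41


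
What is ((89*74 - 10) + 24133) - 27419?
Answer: 3290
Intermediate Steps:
((89*74 - 10) + 24133) - 27419 = ((6586 - 10) + 24133) - 27419 = (6576 + 24133) - 27419 = 30709 - 27419 = 3290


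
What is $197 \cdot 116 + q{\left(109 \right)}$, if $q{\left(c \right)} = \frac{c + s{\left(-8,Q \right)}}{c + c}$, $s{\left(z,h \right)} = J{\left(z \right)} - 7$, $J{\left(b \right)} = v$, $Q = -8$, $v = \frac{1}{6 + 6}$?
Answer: $\frac{59782057}{2616} \approx 22852.0$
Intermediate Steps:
$v = \frac{1}{12} \approx 0.083333$
$J{\left(b \right)} = \frac{1}{12}$
$s{\left(z,h \right)} = - \frac{83}{12}$ ($s{\left(z,h \right)} = \frac{1}{12} - 7 = - \frac{83}{12}$)
$q{\left(c \right)} = \frac{- \frac{83}{12} + c}{2 c}$ ($q{\left(c \right)} = \frac{c - \frac{83}{12}}{c + c} = \frac{- \frac{83}{12} + c}{2 c}$)
$197 \cdot 116 + q{\left(109 \right)} = 197 \cdot 116 + \frac{-83 + 12 \cdot 109}{24 \cdot 109} = 22852 + \frac{1}{24} \cdot \frac{1}{109} \left(-83 + 1308\right) = 22852 + \frac{1}{24} \cdot \frac{1}{109} \cdot 1225 = 22852 + \frac{1225}{2616} = \frac{59782057}{2616}$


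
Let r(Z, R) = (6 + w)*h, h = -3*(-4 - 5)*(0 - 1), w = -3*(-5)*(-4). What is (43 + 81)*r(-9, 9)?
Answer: 180792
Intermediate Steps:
w = -60 (w = 15*(-4) = -60)
h = -27 (h = -(-27)*(-1) = -3*9 = -27)
r(Z, R) = 1458 (r(Z, R) = (6 - 60)*(-27) = -54*(-27) = 1458)
(43 + 81)*r(-9, 9) = (43 + 81)*1458 = 124*1458 = 180792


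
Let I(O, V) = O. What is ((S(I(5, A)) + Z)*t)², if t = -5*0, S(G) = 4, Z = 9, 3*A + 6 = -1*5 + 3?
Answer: 0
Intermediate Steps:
A = -8/3 (A = -2 + (-1*5 + 3)/3 = -2 + (-5 + 3)/3 = -2 + (⅓)*(-2) = -2 - ⅔ = -8/3 ≈ -2.6667)
t = 0
((S(I(5, A)) + Z)*t)² = ((4 + 9)*0)² = (13*0)² = 0² = 0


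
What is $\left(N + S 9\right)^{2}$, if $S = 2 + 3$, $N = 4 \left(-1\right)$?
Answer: $1681$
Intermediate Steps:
$N = -4$
$S = 5$
$\left(N + S 9\right)^{2} = \left(-4 + 5 \cdot 9\right)^{2} = \left(-4 + 45\right)^{2} = 41^{2} = 1681$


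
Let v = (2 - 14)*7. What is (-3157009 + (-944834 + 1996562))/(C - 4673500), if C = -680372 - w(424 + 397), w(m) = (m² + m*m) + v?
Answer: 2105281/6701870 ≈ 0.31413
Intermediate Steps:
v = -84 (v = -12*7 = -84)
w(m) = -84 + 2*m² (w(m) = (m² + m*m) - 84 = (m² + m²) - 84 = 2*m² - 84 = -84 + 2*m²)
C = -2028370 (C = -680372 - (-84 + 2*(424 + 397)²) = -680372 - (-84 + 2*821²) = -680372 - (-84 + 2*674041) = -680372 - (-84 + 1348082) = -680372 - 1*1347998 = -680372 - 1347998 = -2028370)
(-3157009 + (-944834 + 1996562))/(C - 4673500) = (-3157009 + (-944834 + 1996562))/(-2028370 - 4673500) = (-3157009 + 1051728)/(-6701870) = -2105281*(-1/6701870) = 2105281/6701870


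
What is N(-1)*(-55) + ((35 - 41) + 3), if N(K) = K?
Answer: 52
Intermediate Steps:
N(-1)*(-55) + ((35 - 41) + 3) = -1*(-55) + ((35 - 41) + 3) = 55 + (-6 + 3) = 55 - 3 = 52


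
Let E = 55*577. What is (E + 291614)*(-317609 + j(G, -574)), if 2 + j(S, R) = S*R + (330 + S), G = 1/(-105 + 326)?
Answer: -1744086651402/17 ≈ -1.0259e+11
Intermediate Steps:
E = 31735
G = 1/221 ≈ 0.0045249
j(S, R) = 328 + S + R*S (j(S, R) = -2 + (S*R + (330 + S)) = -2 + (R*S + (330 + S)) = -2 + (330 + S + R*S) = 328 + S + R*S)
(E + 291614)*(-317609 + j(G, -574)) = (31735 + 291614)*(-317609 + (328 + 1/221 - 574*1/221)) = 323349*(-317609 + (328 + 1/221 - 574/221)) = 323349*(-317609 + 71915/221) = 323349*(-70119674/221) = -1744086651402/17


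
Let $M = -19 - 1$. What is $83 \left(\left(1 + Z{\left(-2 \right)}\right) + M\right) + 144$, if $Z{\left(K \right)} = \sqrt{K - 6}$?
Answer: $-1433 + 166 i \sqrt{2} \approx -1433.0 + 234.76 i$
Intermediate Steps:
$M = -20$
$Z{\left(K \right)} = \sqrt{-6 + K}$
$83 \left(\left(1 + Z{\left(-2 \right)}\right) + M\right) + 144 = 83 \left(\left(1 + \sqrt{-6 - 2}\right) - 20\right) + 144 = 83 \left(\left(1 + \sqrt{-8}\right) - 20\right) + 144 = 83 \left(\left(1 + 2 i \sqrt{2}\right) - 20\right) + 144 = 83 \left(-19 + 2 i \sqrt{2}\right) + 144 = \left(-1577 + 166 i \sqrt{2}\right) + 144 = -1433 + 166 i \sqrt{2}$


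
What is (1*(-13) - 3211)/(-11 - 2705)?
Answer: 806/679 ≈ 1.1870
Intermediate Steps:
(1*(-13) - 3211)/(-11 - 2705) = (-13 - 3211)/(-2716) = -3224*(-1/2716) = 806/679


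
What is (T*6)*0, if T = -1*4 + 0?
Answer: 0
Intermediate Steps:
T = -4 (T = -4 + 0 = -4)
(T*6)*0 = -4*6*0 = -24*0 = 0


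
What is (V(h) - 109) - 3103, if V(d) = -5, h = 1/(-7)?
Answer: -3217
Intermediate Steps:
h = -⅐ ≈ -0.14286
(V(h) - 109) - 3103 = (-5 - 109) - 3103 = -114 - 3103 = -3217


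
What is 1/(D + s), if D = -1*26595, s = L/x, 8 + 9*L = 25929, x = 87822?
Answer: -112914/3002944127 ≈ -3.7601e-5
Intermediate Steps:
L = 25921/9 (L = -8/9 + (⅑)*25929 = -8/9 + 2881 = 25921/9 ≈ 2880.1)
s = 3703/112914 (s = (25921/9)/87822 = (25921/9)*(1/87822) = 3703/112914 ≈ 0.032795)
D = -26595
1/(D + s) = 1/(-26595 + 3703/112914) = 1/(-3002944127/112914) = -112914/3002944127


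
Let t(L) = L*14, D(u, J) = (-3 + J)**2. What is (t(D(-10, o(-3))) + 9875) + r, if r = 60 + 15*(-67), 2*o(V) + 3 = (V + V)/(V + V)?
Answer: 9154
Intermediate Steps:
o(V) = -1 (o(V) = -3/2 + ((V + V)/(V + V))/2 = -3/2 + ((2*V)/((2*V)))/2 = -3/2 + ((2*V)*(1/(2*V)))/2 = -3/2 + (1/2)*1 = -3/2 + 1/2 = -1)
t(L) = 14*L
r = -945 (r = 60 - 1005 = -945)
(t(D(-10, o(-3))) + 9875) + r = (14*(-3 - 1)**2 + 9875) - 945 = (14*(-4)**2 + 9875) - 945 = (14*16 + 9875) - 945 = (224 + 9875) - 945 = 10099 - 945 = 9154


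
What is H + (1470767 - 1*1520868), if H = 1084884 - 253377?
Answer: 781406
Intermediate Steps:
H = 831507
H + (1470767 - 1*1520868) = 831507 + (1470767 - 1*1520868) = 831507 + (1470767 - 1520868) = 831507 - 50101 = 781406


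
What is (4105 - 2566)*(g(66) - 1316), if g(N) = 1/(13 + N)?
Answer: -159999057/79 ≈ -2.0253e+6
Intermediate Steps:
(4105 - 2566)*(g(66) - 1316) = (4105 - 2566)*(1/(13 + 66) - 1316) = 1539*(1/79 - 1316) = 1539*(-103963/79) = -159999057/79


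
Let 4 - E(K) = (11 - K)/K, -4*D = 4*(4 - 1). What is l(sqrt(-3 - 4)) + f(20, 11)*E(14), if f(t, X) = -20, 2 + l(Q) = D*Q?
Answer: -604/7 - 3*I*sqrt(7) ≈ -86.286 - 7.9373*I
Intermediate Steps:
D = -3 (D = -(4 - 1) = -3 ≈ -3.0000)
E(K) = 4 - (11 - K)/K
l(Q) = -2 - 3*Q
l(sqrt(-3 - 4)) + f(20, 11)*E(14) = (-2 - 3*sqrt(-3 - 4)) - 20*(5 - 11/14) = (-2 - 3*I*sqrt(7)) - 20*(5 - 11*1/14) = (-2 - 3*I*sqrt(7)) - 20*(5 - 11/14) = (-2 - 3*I*sqrt(7)) - 20*59/14 = (-2 - 3*I*sqrt(7)) - 590/7 = -604/7 - 3*I*sqrt(7)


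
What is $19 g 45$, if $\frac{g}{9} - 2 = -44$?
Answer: $-323190$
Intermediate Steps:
$g = -378$ ($g = 18 + 9 \left(-44\right) = 18 - 396 = -378$)
$19 g 45 = 19 \left(-378\right) 45 = \left(-7182\right) 45 = -323190$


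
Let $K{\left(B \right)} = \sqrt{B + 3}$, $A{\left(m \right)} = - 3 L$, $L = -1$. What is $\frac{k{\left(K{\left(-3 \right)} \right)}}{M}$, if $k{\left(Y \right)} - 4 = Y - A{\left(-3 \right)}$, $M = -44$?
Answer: $- \frac{1}{44} \approx -0.022727$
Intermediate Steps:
$A{\left(m \right)} = 3$ ($A{\left(m \right)} = \left(-3\right) \left(-1\right) = 3$)
$K{\left(B \right)} = \sqrt{3 + B}$
$k{\left(Y \right)} = 1 + Y$ ($k{\left(Y \right)} = 4 + \left(Y - 3\right) = 4 + \left(-3 + Y\right) = 1 + Y$)
$\frac{k{\left(K{\left(-3 \right)} \right)}}{M} = \frac{1 + \sqrt{3 - 3}}{-44} = \left(1 + \sqrt{0}\right) \left(- \frac{1}{44}\right) = \left(1 + 0\right) \left(- \frac{1}{44}\right) = 1 \left(- \frac{1}{44}\right) = - \frac{1}{44}$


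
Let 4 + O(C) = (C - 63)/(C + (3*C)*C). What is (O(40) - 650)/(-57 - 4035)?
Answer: 3165383/19805280 ≈ 0.15983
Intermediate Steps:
O(C) = -4 + (-63 + C)/(C + 3*C**2) (O(C) = -4 + (C - 63)/(C + (3*C)*C) = -4 + (-63 + C)/(C + 3*C**2))
(O(40) - 650)/(-57 - 4035) = (3*(-21 - 1*40 - 4*40**2)/(40*(1 + 3*40)) - 650)/(-57 - 4035) = (3*(1/40)*(-21 - 40 - 4*1600)/(1 + 120) - 650)/(-4092) = (3*(1/40)*(-21 - 40 - 6400)/121 - 650)*(-1/4092) = (3*(1/40)*(1/121)*(-6461) - 650)*(-1/4092) = (-19383/4840 - 650)*(-1/4092) = -3165383/4840*(-1/4092) = 3165383/19805280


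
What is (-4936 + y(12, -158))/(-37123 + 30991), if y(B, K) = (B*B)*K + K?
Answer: 663/146 ≈ 4.5411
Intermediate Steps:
y(B, K) = K + K*B² (y(B, K) = B²*K + K = K*B² + K = K + K*B²)
(-4936 + y(12, -158))/(-37123 + 30991) = (-4936 - 158*(1 + 12²))/(-37123 + 30991) = (-4936 - 158*(1 + 144))/(-6132) = (-4936 - 158*145)*(-1/6132) = (-4936 - 22910)*(-1/6132) = -27846*(-1/6132) = 663/146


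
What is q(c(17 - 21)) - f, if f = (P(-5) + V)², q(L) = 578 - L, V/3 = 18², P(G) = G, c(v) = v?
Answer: -934507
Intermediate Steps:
V = 972 (V = 3*18² = 3*324 = 972)
f = 935089 (f = (-5 + 972)² = 967² = 935089)
q(c(17 - 21)) - f = (578 - (17 - 21)) - 1*935089 = (578 - 1*(-4)) - 935089 = (578 + 4) - 935089 = 582 - 935089 = -934507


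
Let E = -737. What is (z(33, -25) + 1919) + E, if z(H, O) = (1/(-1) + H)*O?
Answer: 382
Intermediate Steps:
z(H, O) = O*(-1 + H) (z(H, O) = (-1 + H)*O = O*(-1 + H))
(z(33, -25) + 1919) + E = (-25*(-1 + 33) + 1919) - 737 = (-25*32 + 1919) - 737 = (-800 + 1919) - 737 = 1119 - 737 = 382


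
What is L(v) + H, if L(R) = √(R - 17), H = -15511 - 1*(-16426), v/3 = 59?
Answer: 915 + 4*√10 ≈ 927.65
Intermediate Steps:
v = 177 (v = 3*59 = 177)
H = 915 (H = -15511 + 16426 = 915)
L(R) = √(-17 + R)
L(v) + H = √(-17 + 177) + 915 = √160 + 915 = 4*√10 + 915 = 915 + 4*√10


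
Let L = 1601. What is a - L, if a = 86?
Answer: -1515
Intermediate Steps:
a - L = 86 - 1*1601 = 86 - 1601 = -1515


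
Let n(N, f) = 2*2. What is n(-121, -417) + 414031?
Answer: 414035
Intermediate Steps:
n(N, f) = 4
n(-121, -417) + 414031 = 4 + 414031 = 414035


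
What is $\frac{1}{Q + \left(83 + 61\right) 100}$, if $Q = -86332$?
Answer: $- \frac{1}{71932} \approx -1.3902 \cdot 10^{-5}$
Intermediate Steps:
$\frac{1}{Q + \left(83 + 61\right) 100} = \frac{1}{-86332 + \left(83 + 61\right) 100} = \frac{1}{-86332 + 144 \cdot 100} = \frac{1}{-86332 + 14400} = \frac{1}{-71932} = - \frac{1}{71932}$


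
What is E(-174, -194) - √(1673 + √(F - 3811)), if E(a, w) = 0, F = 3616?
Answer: -√(1673 + I*√195) ≈ -40.903 - 0.1707*I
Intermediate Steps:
E(-174, -194) - √(1673 + √(F - 3811)) = 0 - √(1673 + √(3616 - 3811)) = 0 - √(1673 + √(-195)) = 0 - √(1673 + I*√195) = -√(1673 + I*√195)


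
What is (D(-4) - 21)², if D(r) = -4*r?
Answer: 25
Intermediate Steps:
(D(-4) - 21)² = (-4*(-4) - 21)² = (16 - 21)² = (-5)² = 25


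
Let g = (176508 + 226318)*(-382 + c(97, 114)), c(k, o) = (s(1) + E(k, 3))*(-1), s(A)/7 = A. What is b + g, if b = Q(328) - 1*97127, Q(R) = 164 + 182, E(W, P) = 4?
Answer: -158407399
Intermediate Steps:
s(A) = 7*A
Q(R) = 346
c(k, o) = -11 (c(k, o) = (7*1 + 4)*(-1) = (7 + 4)*(-1) = 11*(-1) = -11)
g = -158310618 (g = (176508 + 226318)*(-382 - 11) = 402826*(-393) = -158310618)
b = -96781 (b = 346 - 1*97127 = 346 - 97127 = -96781)
b + g = -96781 - 158310618 = -158407399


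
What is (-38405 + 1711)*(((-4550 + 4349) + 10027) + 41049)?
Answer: -1866807250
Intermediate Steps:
(-38405 + 1711)*(((-4550 + 4349) + 10027) + 41049) = -36694*((-201 + 10027) + 41049) = -36694*(9826 + 41049) = -36694*50875 = -1866807250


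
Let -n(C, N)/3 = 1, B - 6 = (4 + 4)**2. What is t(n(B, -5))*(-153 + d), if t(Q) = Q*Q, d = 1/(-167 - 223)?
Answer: -179013/130 ≈ -1377.0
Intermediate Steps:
d = -1/390 (d = 1/(-390) = -1/390 ≈ -0.0025641)
B = 70 (B = 6 + (4 + 4)**2 = 6 + 8**2 = 6 + 64 = 70)
n(C, N) = -3 (n(C, N) = -3*1 = -3)
t(Q) = Q**2
t(n(B, -5))*(-153 + d) = (-3)**2*(-153 - 1/390) = 9*(-59671/390) = -179013/130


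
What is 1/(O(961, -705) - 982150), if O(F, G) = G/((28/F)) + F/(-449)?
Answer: -12572/12651816453 ≈ -9.9369e-7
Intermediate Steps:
O(F, G) = -F/449 + F*G/28 (O(F, G) = G*(F/28) + F*(-1/449) = F*G/28 - F/449 = -F/449 + F*G/28)
1/(O(961, -705) - 982150) = 1/((1/12572)*961*(-28 + 449*(-705)) - 982150) = 1/((1/12572)*961*(-28 - 316545) - 982150) = 1/((1/12572)*961*(-316573) - 982150) = 1/(-304226653/12572 - 982150) = 1/(-12651816453/12572) = -12572/12651816453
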